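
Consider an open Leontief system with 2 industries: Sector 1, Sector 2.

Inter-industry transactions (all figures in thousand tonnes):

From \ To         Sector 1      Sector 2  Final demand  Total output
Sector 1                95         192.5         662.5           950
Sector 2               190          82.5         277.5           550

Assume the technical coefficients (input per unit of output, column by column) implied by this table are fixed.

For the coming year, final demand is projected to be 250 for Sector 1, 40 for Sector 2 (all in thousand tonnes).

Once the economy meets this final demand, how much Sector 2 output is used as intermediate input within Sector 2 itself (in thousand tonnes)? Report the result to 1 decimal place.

z_22 = 18.6

Technical coefficients a_ij = z_ij / X_j:
  a_11 = 95/950 = 0.10, a_21 = 190/950 = 0.20
  a_12 = 192.5/550 = 0.35, a_22 = 82.5/550 = 0.15
I − A =
  [   0.90    -0.35]
  [  -0.20     0.85]
det(I−A) = (0.90)(0.85) − (-0.35)(-0.20) = 0.6950
adj(I−A) = [[0.85, 0.35], [0.20, 0.90]]
(I − A)⁻¹ = adj(I−A) / det(I−A) ≈
  [   1.2230     0.5036]
  [   0.2878     1.2950]
First solve x = (I − A)⁻¹ d = adj(I−A)·d / det(I−A); in particular x_2 = (0.20·250 + 0.90·40) / 0.6950 = 86.00 / 0.6950 ≈ 123.741.
Intermediate flow from 2 to 2: z_22 = a_22 · x_2 = 0.15 × 86.00 / 0.6950 = 12.90 / 0.6950 ≈ 18.6.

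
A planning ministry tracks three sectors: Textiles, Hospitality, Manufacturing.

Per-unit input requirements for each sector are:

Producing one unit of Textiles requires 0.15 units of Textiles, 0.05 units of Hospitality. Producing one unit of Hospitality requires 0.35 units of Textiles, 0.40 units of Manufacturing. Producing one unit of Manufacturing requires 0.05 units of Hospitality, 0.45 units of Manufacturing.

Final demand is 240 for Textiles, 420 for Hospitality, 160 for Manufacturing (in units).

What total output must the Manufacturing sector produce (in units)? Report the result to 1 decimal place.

x_3 = 636.9

I − A =
  [   0.85    -0.35     0.00]
  [  -0.05     1.00    -0.05]
  [   0.00    -0.40     0.55]
Cofactors of I−A, C_ij = (−1)^(i+j)·(minor ij) (rows/columns in the sector order above):
  C_11 = (1.00)(0.55) − (-0.05)(-0.40) = 0.5300
  C_12 = −[(-0.05)(0.55) − (-0.05)(0.00)] = 0.0275
  C_13 = (-0.05)(-0.40) − (1.00)(0.00) = 0.0200
  C_21 = −[(-0.35)(0.55) − (0.00)(-0.40)] = 0.1925
  C_22 = (0.85)(0.55) − (0.00)(0.00) = 0.4675
  C_23 = −[(0.85)(-0.40) − (-0.35)(0.00)] = 0.3400
  C_31 = (-0.35)(-0.05) − (0.00)(1.00) = 0.0175
  C_32 = −[(0.85)(-0.05) − (0.00)(-0.05)] = 0.0425
  C_33 = (0.85)(1.00) − (-0.35)(-0.05) = 0.8325
det(I−A) = Σ_j (I−A)_1j·C_1j = (0.85)(0.5300) + (-0.35)(0.0275) + (0.00)(0.0200) = 0.440875
adj(I−A) = Cᵀ =
  [ 0.5300   0.1925   0.0175]
  [ 0.0275   0.4675   0.0425]
  [ 0.0200   0.3400   0.8325]
(I − A)⁻¹ = adj(I−A) / det(I−A) ≈
  [   1.2022     0.4366     0.0397]
  [   0.0624     1.0604     0.0964]
  [   0.0454     0.7712     1.8883]
x = (I − A)⁻¹ d = adj(I−A)·d / det(I−A), with det(I−A) = 0.440875:
  x_1 = (0.5300·240 + 0.1925·420 + 0.0175·160) / 0.440875 = 210.85 / 0.440875 ≈ 478.3
  x_2 = (0.0275·240 + 0.4675·420 + 0.0425·160) / 0.440875 = 209.75 / 0.440875 ≈ 475.8
  x_3 = (0.0200·240 + 0.3400·420 + 0.8325·160) / 0.440875 = 280.80 / 0.440875 ≈ 636.9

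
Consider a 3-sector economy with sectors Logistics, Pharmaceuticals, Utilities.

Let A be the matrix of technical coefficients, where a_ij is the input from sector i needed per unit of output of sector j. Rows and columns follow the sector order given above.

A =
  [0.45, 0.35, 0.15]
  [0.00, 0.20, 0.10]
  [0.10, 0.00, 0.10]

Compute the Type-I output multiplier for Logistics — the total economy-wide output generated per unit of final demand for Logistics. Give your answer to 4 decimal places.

m_1 = 2.1288

I − A =
  [   0.55    -0.35    -0.15]
  [   0.00     0.80    -0.10]
  [  -0.10     0.00     0.90]
Cofactors of I−A, C_ij = (−1)^(i+j)·(minor ij) (rows/columns in the sector order above):
  C_11 = (0.80)(0.90) − (-0.10)(0.00) = 0.7200
  C_12 = −[(0.00)(0.90) − (-0.10)(-0.10)] = 0.0100
  C_13 = (0.00)(0.00) − (0.80)(-0.10) = 0.0800
  C_21 = −[(-0.35)(0.90) − (-0.15)(0.00)] = 0.3150
  C_22 = (0.55)(0.90) − (-0.15)(-0.10) = 0.4800
  C_23 = −[(0.55)(0.00) − (-0.35)(-0.10)] = 0.0350
  C_31 = (-0.35)(-0.10) − (-0.15)(0.80) = 0.1550
  C_32 = −[(0.55)(-0.10) − (-0.15)(0.00)] = 0.0550
  C_33 = (0.55)(0.80) − (-0.35)(0.00) = 0.4400
det(I−A) = Σ_j (I−A)_1j·C_1j = (0.55)(0.7200) + (-0.35)(0.0100) + (-0.15)(0.0800) = 0.3805
adj(I−A) = Cᵀ =
  [ 0.7200   0.3150   0.1550]
  [ 0.0100   0.4800   0.0550]
  [ 0.0800   0.0350   0.4400]
(I − A)⁻¹ = adj(I−A) / det(I−A) ≈
  [   1.89225     0.82786     0.40736]
  [   0.02628     1.26150     0.14455]
  [   0.21025     0.09198     1.15637]
The output multiplier for sector j is the column-j sum of the Leontief inverse (I − A)⁻¹ = adj(I−A) / det(I−A).
Column 1 of adj(I−A): (0.7200, 0.0100, 0.0800); det(I−A) = 0.3805.
m_1 = (0.7200 + 0.0100 + 0.0800) / 0.3805 = 0.81 / 0.3805 ≈ 2.1288.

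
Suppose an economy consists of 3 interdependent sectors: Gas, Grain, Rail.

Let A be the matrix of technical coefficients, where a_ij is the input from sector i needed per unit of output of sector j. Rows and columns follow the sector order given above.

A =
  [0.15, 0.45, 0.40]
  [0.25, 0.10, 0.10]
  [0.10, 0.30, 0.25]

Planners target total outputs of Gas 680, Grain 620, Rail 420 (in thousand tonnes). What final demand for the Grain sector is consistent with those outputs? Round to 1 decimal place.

I − A =
  [   0.85    -0.45    -0.40]
  [  -0.25     0.90    -0.10]
  [  -0.10    -0.30     0.75]
d = (I − A) x:
  d_1 = (+0.85)·680 + (-0.45)·620 + (-0.40)·420 = 131.0
  d_2 = (-0.25)·680 + (+0.90)·620 + (-0.10)·420 = 346.0
  d_3 = (-0.10)·680 + (-0.30)·620 + (+0.75)·420 = 61.0

d_2 = 346.0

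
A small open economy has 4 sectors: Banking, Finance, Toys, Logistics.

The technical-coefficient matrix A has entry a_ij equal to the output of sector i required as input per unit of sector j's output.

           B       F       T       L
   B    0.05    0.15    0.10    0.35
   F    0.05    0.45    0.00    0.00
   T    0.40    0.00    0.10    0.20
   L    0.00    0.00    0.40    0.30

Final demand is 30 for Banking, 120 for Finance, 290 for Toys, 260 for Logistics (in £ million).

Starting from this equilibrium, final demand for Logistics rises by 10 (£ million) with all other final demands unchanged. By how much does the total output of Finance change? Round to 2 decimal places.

Δx_F = 0.71

I − A =
  [   0.95    -0.15    -0.10    -0.35]
  [  -0.05     0.55     0.00     0.00]
  [  -0.40     0.00     0.90    -0.20]
  [   0.00     0.00    -0.40     0.70]
Compute the cofactors C_ij = (−1)^(i+j)·(3×3 minor ij) of I−A; the adjugate is their transpose:
adj(I−A) = Cᵀ =
  [ 0.30250   0.08250   0.11550   0.18425]
  [ 0.02750   0.43850   0.01050   0.01675]
  [ 0.15400   0.04200   0.36050   0.18000]
  [ 0.08800   0.02400   0.20600   0.44150]
det(I−A) = Σ_j (I−A)_1j·C_1j = (0.95)(0.30250) + (-0.15)(0.02750) + (-0.10)(0.15400) + (-0.35)(0.08800) = 0.23705
(I − A)⁻¹ = adj(I−A) / det(I−A) ≈
  [   1.2761     0.3480     0.4872     0.7773]
  [   0.1160     1.8498     0.0443     0.0707]
  [   0.6497     0.1772     1.5208     0.7593]
  [   0.3712     0.1012     0.8690     1.8625]
Δx = (I − A)⁻¹ Δd with Δd having +10 in the Logistics component and 0 elsewhere.
So Δx_F = L_FL · (+10), where L_FL = adj(I−A)_FL / det(I−A) = 0.01675 / 0.23705.
Δx_F = 0.01675 × (+10) / 0.23705 = 0.1675 / 0.23705 ≈ 0.71.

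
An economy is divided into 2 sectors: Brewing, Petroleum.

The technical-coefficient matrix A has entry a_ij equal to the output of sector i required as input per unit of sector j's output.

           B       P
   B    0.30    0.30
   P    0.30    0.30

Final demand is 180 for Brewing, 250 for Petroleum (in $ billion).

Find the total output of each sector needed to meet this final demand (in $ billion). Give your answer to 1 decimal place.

x_B = 502.5, x_P = 572.5

I − A =
  [   0.70    -0.30]
  [  -0.30     0.70]
det(I−A) = (0.70)(0.70) − (-0.30)(-0.30) = 0.4000
adj(I−A) = [[0.70, 0.30], [0.30, 0.70]]
(I − A)⁻¹ = adj(I−A) / det(I−A) ≈
  [   1.7500     0.7500]
  [   0.7500     1.7500]
x = (I − A)⁻¹ d = adj(I−A)·d / det(I−A), with det(I−A) = 0.4000:
  x_B = (0.70·180 + 0.30·250) / 0.4000 = 201.00 / 0.4000 = 502.5
  x_P = (0.30·180 + 0.70·250) / 0.4000 = 229.00 / 0.4000 = 572.5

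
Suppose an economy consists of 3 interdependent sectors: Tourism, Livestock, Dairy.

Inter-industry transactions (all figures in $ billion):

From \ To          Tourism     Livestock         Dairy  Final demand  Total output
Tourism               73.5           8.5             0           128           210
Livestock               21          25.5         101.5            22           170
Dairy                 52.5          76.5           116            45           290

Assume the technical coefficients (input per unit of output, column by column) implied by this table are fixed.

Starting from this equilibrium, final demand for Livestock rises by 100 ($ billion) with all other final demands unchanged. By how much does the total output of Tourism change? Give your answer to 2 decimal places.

Δx_1 = 13.53

Technical coefficients a_ij = z_ij / X_j:
  a_11 = 73.5/210 = 0.35, a_21 = 21/210 = 0.10, a_31 = 52.5/210 = 0.25
  a_12 = 8.5/170 = 0.05, a_22 = 25.5/170 = 0.15, a_32 = 76.5/170 = 0.45
  a_13 = 0/290 = 0.00, a_23 = 101.5/290 = 0.35, a_33 = 116/290 = 0.40
I − A =
  [   0.65    -0.05     0.00]
  [  -0.10     0.85    -0.35]
  [  -0.25    -0.45     0.60]
Cofactors of I−A, C_ij = (−1)^(i+j)·(minor ij) (rows/columns in the sector order above):
  C_11 = (0.85)(0.60) − (-0.35)(-0.45) = 0.3525
  C_12 = −[(-0.10)(0.60) − (-0.35)(-0.25)] = 0.1475
  C_13 = (-0.10)(-0.45) − (0.85)(-0.25) = 0.2575
  C_21 = −[(-0.05)(0.60) − (0.00)(-0.45)] = 0.0300
  C_22 = (0.65)(0.60) − (0.00)(-0.25) = 0.3900
  C_23 = −[(0.65)(-0.45) − (-0.05)(-0.25)] = 0.3050
  C_31 = (-0.05)(-0.35) − (0.00)(0.85) = 0.0175
  C_32 = −[(0.65)(-0.35) − (0.00)(-0.10)] = 0.2275
  C_33 = (0.65)(0.85) − (-0.05)(-0.10) = 0.5475
det(I−A) = Σ_j (I−A)_1j·C_1j = (0.65)(0.3525) + (-0.05)(0.1475) + (0.00)(0.2575) = 0.22175
adj(I−A) = Cᵀ =
  [ 0.3525   0.0300   0.0175]
  [ 0.1475   0.3900   0.2275]
  [ 0.2575   0.3050   0.5475]
(I − A)⁻¹ = adj(I−A) / det(I−A) ≈
  [   1.5896     0.1353     0.0789]
  [   0.6652     1.7587     1.0259]
  [   1.1612     1.3754     2.4690]
Δx = (I − A)⁻¹ Δd with Δd having +100 in the Livestock component and 0 elsewhere.
So Δx_1 = L_12 · (+100), where L_12 = adj(I−A)_12 / det(I−A) = 0.0300 / 0.22175.
Δx_1 = 0.0300 × (+100) / 0.22175 = 3.00 / 0.22175 ≈ 13.53.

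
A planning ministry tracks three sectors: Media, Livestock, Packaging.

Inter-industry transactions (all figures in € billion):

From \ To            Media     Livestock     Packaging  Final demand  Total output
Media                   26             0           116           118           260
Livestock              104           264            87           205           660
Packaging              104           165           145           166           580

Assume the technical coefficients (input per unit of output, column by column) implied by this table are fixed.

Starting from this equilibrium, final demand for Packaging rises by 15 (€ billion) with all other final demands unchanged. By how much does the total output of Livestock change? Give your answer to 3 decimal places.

Δx_2 = 10.635

Technical coefficients a_ij = z_ij / X_j:
  a_11 = 26/260 = 0.10, a_21 = 104/260 = 0.40, a_31 = 104/260 = 0.40
  a_12 = 0/660 = 0.00, a_22 = 264/660 = 0.40, a_32 = 165/660 = 0.25
  a_13 = 116/580 = 0.20, a_23 = 87/580 = 0.15, a_33 = 145/580 = 0.25
I − A =
  [   0.90     0.00    -0.20]
  [  -0.40     0.60    -0.15]
  [  -0.40    -0.25     0.75]
Cofactors of I−A, C_ij = (−1)^(i+j)·(minor ij) (rows/columns in the sector order above):
  C_11 = (0.60)(0.75) − (-0.15)(-0.25) = 0.4125
  C_12 = −[(-0.40)(0.75) − (-0.15)(-0.40)] = 0.3600
  C_13 = (-0.40)(-0.25) − (0.60)(-0.40) = 0.3400
  C_21 = −[(0.00)(0.75) − (-0.20)(-0.25)] = 0.0500
  C_22 = (0.90)(0.75) − (-0.20)(-0.40) = 0.5950
  C_23 = −[(0.90)(-0.25) − (0.00)(-0.40)] = 0.2250
  C_31 = (0.00)(-0.15) − (-0.20)(0.60) = 0.1200
  C_32 = −[(0.90)(-0.15) − (-0.20)(-0.40)] = 0.2150
  C_33 = (0.90)(0.60) − (0.00)(-0.40) = 0.5400
det(I−A) = Σ_j (I−A)_1j·C_1j = (0.90)(0.4125) + (0.00)(0.3600) + (-0.20)(0.3400) = 0.30325
adj(I−A) = Cᵀ =
  [ 0.4125   0.0500   0.1200]
  [ 0.3600   0.5950   0.2150]
  [ 0.3400   0.2250   0.5400]
(I − A)⁻¹ = adj(I−A) / det(I−A) ≈
  [   1.3603     0.1649     0.3957]
  [   1.1871     1.9621     0.7090]
  [   1.1212     0.7420     1.7807]
Δx = (I − A)⁻¹ Δd with Δd having +15 in the Packaging component and 0 elsewhere.
So Δx_2 = L_23 · (+15), where L_23 = adj(I−A)_23 / det(I−A) = 0.2150 / 0.30325.
Δx_2 = 0.2150 × (+15) / 0.30325 = 3.225 / 0.30325 ≈ 10.635.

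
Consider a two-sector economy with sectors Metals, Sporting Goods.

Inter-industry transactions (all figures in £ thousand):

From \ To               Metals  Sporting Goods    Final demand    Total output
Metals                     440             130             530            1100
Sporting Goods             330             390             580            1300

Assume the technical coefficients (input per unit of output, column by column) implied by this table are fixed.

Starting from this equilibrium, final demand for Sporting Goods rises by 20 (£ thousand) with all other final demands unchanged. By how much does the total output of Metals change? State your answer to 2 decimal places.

Δx_M = 5.13

Technical coefficients a_ij = z_ij / X_j:
  a_MM = 440/1100 = 0.40, a_SM = 330/1100 = 0.30
  a_MS = 130/1300 = 0.10, a_SS = 390/1300 = 0.30
I − A =
  [   0.60    -0.10]
  [  -0.30     0.70]
det(I−A) = (0.60)(0.70) − (-0.10)(-0.30) = 0.3900
adj(I−A) = [[0.70, 0.10], [0.30, 0.60]]
(I − A)⁻¹ = adj(I−A) / det(I−A) ≈
  [   1.7949     0.2564]
  [   0.7692     1.5385]
Δx = (I − A)⁻¹ Δd with Δd having +20 in the Sporting Goods component and 0 elsewhere.
So Δx_M = L_MS · (+20), where L_MS = adj(I−A)_MS / det(I−A) = 0.10 / 0.3900.
Δx_M = 0.10 × (+20) / 0.3900 = 2.00 / 0.3900 ≈ 5.13.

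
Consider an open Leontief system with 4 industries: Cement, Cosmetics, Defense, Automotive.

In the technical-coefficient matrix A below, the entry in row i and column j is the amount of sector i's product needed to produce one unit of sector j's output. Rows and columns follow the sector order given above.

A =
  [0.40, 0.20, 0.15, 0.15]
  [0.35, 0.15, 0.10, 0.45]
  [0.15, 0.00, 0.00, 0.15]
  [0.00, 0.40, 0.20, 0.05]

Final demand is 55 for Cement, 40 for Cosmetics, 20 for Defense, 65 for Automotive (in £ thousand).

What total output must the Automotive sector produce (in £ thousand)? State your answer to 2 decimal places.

I − A =
  [   0.60    -0.20    -0.15    -0.15]
  [  -0.35     0.85    -0.10    -0.45]
  [  -0.15     0.00     1.00    -0.15]
  [   0.00    -0.40    -0.20     0.95]
Compute the cofactors C_ij = (−1)^(i+j)·(3×3 minor ij) of I−A; the adjugate is their transpose:
adj(I−A) = Cᵀ =
  [ 0.596000   0.253000   0.162625   0.239625]
  [ 0.349750   0.526125   0.171375   0.331500]
  [ 0.115125   0.073500   0.289000   0.098625]
  [ 0.171500   0.237000   0.133000   0.417875]
det(I−A) = Σ_j (I−A)_1j·C_1j = (0.60)(0.596000) + (-0.20)(0.349750) + (-0.15)(0.115125) + (-0.15)(0.171500) = 0.24465625
(I − A)⁻¹ = adj(I−A) / det(I−A) ≈
  [   2.4361     1.0341     0.6647     0.9794]
  [   1.4296     2.1505     0.7005     1.3550]
  [   0.4706     0.3004     1.1812     0.4031]
  [   0.7010     0.9687     0.5436     1.7080]
x = (I − A)⁻¹ d = adj(I−A)·d / det(I−A), with det(I−A) = 0.24465625:
  x_1 = (0.596000·55 + 0.253000·40 + 0.162625·20 + 0.239625·65) / 0.24465625 = 61.728125 / 0.24465625 ≈ 252.31
  x_2 = (0.349750·55 + 0.526125·40 + 0.171375·20 + 0.331500·65) / 0.24465625 = 65.25625 / 0.24465625 ≈ 266.73
  x_3 = (0.115125·55 + 0.073500·40 + 0.289000·20 + 0.098625·65) / 0.24465625 = 21.4625 / 0.24465625 ≈ 87.73
  x_4 = (0.171500·55 + 0.237000·40 + 0.133000·20 + 0.417875·65) / 0.24465625 = 48.734375 / 0.24465625 ≈ 199.20

x_4 = 199.20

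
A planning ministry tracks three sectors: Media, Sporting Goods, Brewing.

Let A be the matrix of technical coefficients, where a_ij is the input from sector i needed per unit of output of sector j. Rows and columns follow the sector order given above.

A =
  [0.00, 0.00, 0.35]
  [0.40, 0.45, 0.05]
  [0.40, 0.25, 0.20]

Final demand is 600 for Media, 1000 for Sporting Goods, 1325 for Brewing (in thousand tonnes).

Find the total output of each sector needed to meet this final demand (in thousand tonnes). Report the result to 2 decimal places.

x_1 = 1898.77, x_2 = 3536.45, x_3 = 3710.78

I − A =
  [   1.00     0.00    -0.35]
  [  -0.40     0.55    -0.05]
  [  -0.40    -0.25     0.80]
Cofactors of I−A, C_ij = (−1)^(i+j)·(minor ij) (rows/columns in the sector order above):
  C_11 = (0.55)(0.80) − (-0.05)(-0.25) = 0.4275
  C_12 = −[(-0.40)(0.80) − (-0.05)(-0.40)] = 0.3400
  C_13 = (-0.40)(-0.25) − (0.55)(-0.40) = 0.3200
  C_21 = −[(0.00)(0.80) − (-0.35)(-0.25)] = 0.0875
  C_22 = (1.00)(0.80) − (-0.35)(-0.40) = 0.6600
  C_23 = −[(1.00)(-0.25) − (0.00)(-0.40)] = 0.2500
  C_31 = (0.00)(-0.05) − (-0.35)(0.55) = 0.1925
  C_32 = −[(1.00)(-0.05) − (-0.35)(-0.40)] = 0.1900
  C_33 = (1.00)(0.55) − (0.00)(-0.40) = 0.5500
det(I−A) = Σ_j (I−A)_1j·C_1j = (1.00)(0.4275) + (0.00)(0.3400) + (-0.35)(0.3200) = 0.3155
adj(I−A) = Cᵀ =
  [ 0.4275   0.0875   0.1925]
  [ 0.3400   0.6600   0.1900]
  [ 0.3200   0.2500   0.5500]
(I − A)⁻¹ = adj(I−A) / det(I−A) ≈
  [   1.3550     0.2773     0.6101]
  [   1.0777     2.0919     0.6022]
  [   1.0143     0.7924     1.7433]
x = (I − A)⁻¹ d = adj(I−A)·d / det(I−A), with det(I−A) = 0.3155:
  x_1 = (0.4275·600 + 0.0875·1000 + 0.1925·1325) / 0.3155 = 599.0625 / 0.3155 ≈ 1898.77
  x_2 = (0.3400·600 + 0.6600·1000 + 0.1900·1325) / 0.3155 = 1115.75 / 0.3155 ≈ 3536.45
  x_3 = (0.3200·600 + 0.2500·1000 + 0.5500·1325) / 0.3155 = 1170.75 / 0.3155 ≈ 3710.78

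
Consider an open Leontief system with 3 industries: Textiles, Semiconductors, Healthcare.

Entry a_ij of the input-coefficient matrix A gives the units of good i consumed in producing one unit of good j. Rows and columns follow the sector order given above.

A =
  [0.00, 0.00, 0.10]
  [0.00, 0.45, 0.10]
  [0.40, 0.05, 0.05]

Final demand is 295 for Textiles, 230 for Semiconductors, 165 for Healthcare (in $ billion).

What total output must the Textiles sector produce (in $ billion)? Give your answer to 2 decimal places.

x_1 = 328.73

I − A =
  [   1.00     0.00    -0.10]
  [   0.00     0.55    -0.10]
  [  -0.40    -0.05     0.95]
Cofactors of I−A, C_ij = (−1)^(i+j)·(minor ij) (rows/columns in the sector order above):
  C_11 = (0.55)(0.95) − (-0.10)(-0.05) = 0.5175
  C_12 = −[(0.00)(0.95) − (-0.10)(-0.40)] = 0.0400
  C_13 = (0.00)(-0.05) − (0.55)(-0.40) = 0.2200
  C_21 = −[(0.00)(0.95) − (-0.10)(-0.05)] = 0.0050
  C_22 = (1.00)(0.95) − (-0.10)(-0.40) = 0.9100
  C_23 = −[(1.00)(-0.05) − (0.00)(-0.40)] = 0.0500
  C_31 = (0.00)(-0.10) − (-0.10)(0.55) = 0.0550
  C_32 = −[(1.00)(-0.10) − (-0.10)(0.00)] = 0.1000
  C_33 = (1.00)(0.55) − (0.00)(0.00) = 0.5500
det(I−A) = Σ_j (I−A)_1j·C_1j = (1.00)(0.5175) + (0.00)(0.0400) + (-0.10)(0.2200) = 0.4955
adj(I−A) = Cᵀ =
  [ 0.5175   0.0050   0.0550]
  [ 0.0400   0.9100   0.1000]
  [ 0.2200   0.0500   0.5500]
(I − A)⁻¹ = adj(I−A) / det(I−A) ≈
  [   1.0444     0.0101     0.1110]
  [   0.0807     1.8365     0.2018]
  [   0.4440     0.1009     1.1100]
x = (I − A)⁻¹ d = adj(I−A)·d / det(I−A), with det(I−A) = 0.4955:
  x_1 = (0.5175·295 + 0.0050·230 + 0.0550·165) / 0.4955 = 162.8875 / 0.4955 ≈ 328.73
  x_2 = (0.0400·295 + 0.9100·230 + 0.1000·165) / 0.4955 = 237.60 / 0.4955 ≈ 479.52
  x_3 = (0.2200·295 + 0.0500·230 + 0.5500·165) / 0.4955 = 167.15 / 0.4955 ≈ 337.34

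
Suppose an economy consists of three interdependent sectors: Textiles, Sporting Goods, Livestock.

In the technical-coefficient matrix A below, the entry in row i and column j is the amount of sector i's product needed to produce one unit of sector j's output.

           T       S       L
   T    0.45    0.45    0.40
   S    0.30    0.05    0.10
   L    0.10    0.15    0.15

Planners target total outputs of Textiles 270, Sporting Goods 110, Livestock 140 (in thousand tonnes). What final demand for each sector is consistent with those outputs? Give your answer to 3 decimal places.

I − A =
  [   0.55    -0.45    -0.40]
  [  -0.30     0.95    -0.10]
  [  -0.10    -0.15     0.85]
d = (I − A) x:
  d_T = (+0.55)·270 + (-0.45)·110 + (-0.40)·140 = 43.000
  d_S = (-0.30)·270 + (+0.95)·110 + (-0.10)·140 = 9.500
  d_L = (-0.10)·270 + (-0.15)·110 + (+0.85)·140 = 75.500

d_T = 43.000, d_S = 9.500, d_L = 75.500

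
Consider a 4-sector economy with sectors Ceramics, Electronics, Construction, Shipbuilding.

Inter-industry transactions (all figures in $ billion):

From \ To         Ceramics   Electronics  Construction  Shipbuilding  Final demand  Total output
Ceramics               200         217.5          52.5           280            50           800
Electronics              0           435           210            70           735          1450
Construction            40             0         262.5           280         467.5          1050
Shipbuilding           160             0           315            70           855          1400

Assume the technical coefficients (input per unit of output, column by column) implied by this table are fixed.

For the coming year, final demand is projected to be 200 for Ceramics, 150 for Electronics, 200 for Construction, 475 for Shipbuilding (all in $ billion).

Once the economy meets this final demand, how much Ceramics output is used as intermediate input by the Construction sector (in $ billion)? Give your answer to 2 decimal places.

Technical coefficients a_ij = z_ij / X_j:
  a_11 = 200/800 = 0.25, a_21 = 0/800 = 0.00, a_31 = 40/800 = 0.05, a_41 = 160/800 = 0.20
  a_12 = 217.5/1450 = 0.15, a_22 = 435/1450 = 0.30, a_32 = 0/1450 = 0.00, a_42 = 0/1450 = 0.00
  a_13 = 52.5/1050 = 0.05, a_23 = 210/1050 = 0.20, a_33 = 262.5/1050 = 0.25, a_43 = 315/1050 = 0.30
  a_14 = 280/1400 = 0.20, a_24 = 70/1400 = 0.05, a_34 = 280/1400 = 0.20, a_44 = 70/1400 = 0.05
I − A =
  [   0.75    -0.15    -0.05    -0.20]
  [   0.00     0.70    -0.20    -0.05]
  [  -0.05     0.00     0.75    -0.20]
  [  -0.20     0.00    -0.30     0.95]
Compute the cofactors C_ij = (−1)^(i+j)·(3×3 minor ij) of I−A; the adjugate is their transpose:
adj(I−A) = Cᵀ =
  [ 0.456750   0.097875   0.106000   0.123625]
  [ 0.025750   0.452000   0.146250   0.060000]
  [ 0.061250   0.013125   0.469250   0.112375]
  [ 0.115500   0.024750   0.170500   0.390500]
det(I−A) = Σ_j (I−A)_1j·C_1j = (0.75)(0.456750) + (-0.15)(0.025750) + (-0.05)(0.061250) + (-0.20)(0.115500) = 0.3125375
(I − A)⁻¹ = adj(I−A) / det(I−A) ≈
  [   1.4614     0.3132     0.3392     0.3956]
  [   0.0824     1.4462     0.4679     0.1920]
  [   0.1960     0.0420     1.5014     0.3596]
  [   0.3696     0.0792     0.5455     1.2495]
First solve x = (I − A)⁻¹ d = adj(I−A)·d / det(I−A); in particular x_3 = (0.061250·200 + 0.013125·150 + 0.469250·200 + 0.112375·475) / 0.3125375 = 161.446875 / 0.3125375 ≈ 516.5680.
Intermediate flow from 1 to 3: z_13 = a_13 · x_3 = 0.05 × 161.446875 / 0.3125375 = 8.07234375 / 0.3125375 ≈ 25.83.

z_13 = 25.83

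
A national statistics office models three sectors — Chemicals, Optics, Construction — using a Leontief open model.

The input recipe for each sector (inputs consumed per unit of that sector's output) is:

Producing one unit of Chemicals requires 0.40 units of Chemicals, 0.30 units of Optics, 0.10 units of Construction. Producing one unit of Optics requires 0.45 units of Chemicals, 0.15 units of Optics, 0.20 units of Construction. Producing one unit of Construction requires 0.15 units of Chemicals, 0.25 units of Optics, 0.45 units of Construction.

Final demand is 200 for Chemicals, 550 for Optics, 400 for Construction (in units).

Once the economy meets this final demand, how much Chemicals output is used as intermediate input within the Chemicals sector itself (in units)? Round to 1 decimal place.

I − A =
  [   0.60    -0.45    -0.15]
  [  -0.30     0.85    -0.25]
  [  -0.10    -0.20     0.55]
Cofactors of I−A, C_ij = (−1)^(i+j)·(minor ij) (rows/columns in the sector order above):
  C_11 = (0.85)(0.55) − (-0.25)(-0.20) = 0.4175
  C_12 = −[(-0.30)(0.55) − (-0.25)(-0.10)] = 0.1900
  C_13 = (-0.30)(-0.20) − (0.85)(-0.10) = 0.1450
  C_21 = −[(-0.45)(0.55) − (-0.15)(-0.20)] = 0.2775
  C_22 = (0.60)(0.55) − (-0.15)(-0.10) = 0.3150
  C_23 = −[(0.60)(-0.20) − (-0.45)(-0.10)] = 0.1650
  C_31 = (-0.45)(-0.25) − (-0.15)(0.85) = 0.2400
  C_32 = −[(0.60)(-0.25) − (-0.15)(-0.30)] = 0.1950
  C_33 = (0.60)(0.85) − (-0.45)(-0.30) = 0.3750
det(I−A) = Σ_j (I−A)_1j·C_1j = (0.60)(0.4175) + (-0.45)(0.1900) + (-0.15)(0.1450) = 0.14325
adj(I−A) = Cᵀ =
  [ 0.4175   0.2775   0.2400]
  [ 0.1900   0.3150   0.1950]
  [ 0.1450   0.1650   0.3750]
(I − A)⁻¹ = adj(I−A) / det(I−A) ≈
  [   2.9145     1.9372     1.6754]
  [   1.3264     2.1990     1.3613]
  [   1.0122     1.1518     2.6178]
First solve x = (I − A)⁻¹ d = adj(I−A)·d / det(I−A); in particular x_1 = (0.4175·200 + 0.2775·550 + 0.2400·400) / 0.14325 = 332.125 / 0.14325 ≈ 2318.499.
Intermediate flow from 1 to 1: z_11 = a_11 · x_1 = 0.40 × 332.125 / 0.14325 = 132.85 / 0.14325 ≈ 927.4.

z_11 = 927.4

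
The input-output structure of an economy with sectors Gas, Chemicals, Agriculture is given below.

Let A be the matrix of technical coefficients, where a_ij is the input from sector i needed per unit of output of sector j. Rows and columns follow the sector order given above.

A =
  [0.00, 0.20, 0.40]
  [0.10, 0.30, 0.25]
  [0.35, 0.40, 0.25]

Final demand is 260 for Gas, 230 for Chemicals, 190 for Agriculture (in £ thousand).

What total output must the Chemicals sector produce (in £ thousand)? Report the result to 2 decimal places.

I − A =
  [   1.00    -0.20    -0.40]
  [  -0.10     0.70    -0.25]
  [  -0.35    -0.40     0.75]
Cofactors of I−A, C_ij = (−1)^(i+j)·(minor ij) (rows/columns in the sector order above):
  C_11 = (0.70)(0.75) − (-0.25)(-0.40) = 0.4250
  C_12 = −[(-0.10)(0.75) − (-0.25)(-0.35)] = 0.1625
  C_13 = (-0.10)(-0.40) − (0.70)(-0.35) = 0.2850
  C_21 = −[(-0.20)(0.75) − (-0.40)(-0.40)] = 0.3100
  C_22 = (1.00)(0.75) − (-0.40)(-0.35) = 0.6100
  C_23 = −[(1.00)(-0.40) − (-0.20)(-0.35)] = 0.4700
  C_31 = (-0.20)(-0.25) − (-0.40)(0.70) = 0.3300
  C_32 = −[(1.00)(-0.25) − (-0.40)(-0.10)] = 0.2900
  C_33 = (1.00)(0.70) − (-0.20)(-0.10) = 0.6800
det(I−A) = Σ_j (I−A)_1j·C_1j = (1.00)(0.4250) + (-0.20)(0.1625) + (-0.40)(0.2850) = 0.2785
adj(I−A) = Cᵀ =
  [ 0.4250   0.3100   0.3300]
  [ 0.1625   0.6100   0.2900]
  [ 0.2850   0.4700   0.6800]
(I − A)⁻¹ = adj(I−A) / det(I−A) ≈
  [   1.5260     1.1131     1.1849]
  [   0.5835     2.1903     1.0413]
  [   1.0233     1.6876     2.4417]
x = (I − A)⁻¹ d = adj(I−A)·d / det(I−A), with det(I−A) = 0.2785:
  x_G = (0.4250·260 + 0.3100·230 + 0.3300·190) / 0.2785 = 244.50 / 0.2785 ≈ 877.92
  x_C = (0.1625·260 + 0.6100·230 + 0.2900·190) / 0.2785 = 237.65 / 0.2785 ≈ 853.32
  x_A = (0.2850·260 + 0.4700·230 + 0.6800·190) / 0.2785 = 311.40 / 0.2785 ≈ 1118.13

x_C = 853.32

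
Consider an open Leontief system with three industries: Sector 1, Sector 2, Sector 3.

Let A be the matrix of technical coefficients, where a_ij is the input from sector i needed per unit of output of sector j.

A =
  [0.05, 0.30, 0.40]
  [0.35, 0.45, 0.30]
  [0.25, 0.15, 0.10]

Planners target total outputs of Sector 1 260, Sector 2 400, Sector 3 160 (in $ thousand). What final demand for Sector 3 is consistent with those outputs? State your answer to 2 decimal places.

d_3 = 19.00

I − A =
  [   0.95    -0.30    -0.40]
  [  -0.35     0.55    -0.30]
  [  -0.25    -0.15     0.90]
d = (I − A) x:
  d_1 = (+0.95)·260 + (-0.30)·400 + (-0.40)·160 = 63.00
  d_2 = (-0.35)·260 + (+0.55)·400 + (-0.30)·160 = 81.00
  d_3 = (-0.25)·260 + (-0.15)·400 + (+0.90)·160 = 19.00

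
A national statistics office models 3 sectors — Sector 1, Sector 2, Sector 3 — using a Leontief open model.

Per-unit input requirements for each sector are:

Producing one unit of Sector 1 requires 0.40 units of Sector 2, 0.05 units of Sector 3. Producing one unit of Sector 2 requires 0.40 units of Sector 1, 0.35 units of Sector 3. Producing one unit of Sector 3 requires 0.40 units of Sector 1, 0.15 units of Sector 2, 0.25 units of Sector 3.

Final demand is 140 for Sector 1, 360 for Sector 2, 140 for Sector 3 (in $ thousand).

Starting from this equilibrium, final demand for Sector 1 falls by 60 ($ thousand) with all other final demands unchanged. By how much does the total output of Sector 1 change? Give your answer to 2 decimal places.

I − A =
  [   1.00    -0.40    -0.40]
  [  -0.40     1.00    -0.15]
  [  -0.05    -0.35     0.75]
Cofactors of I−A, C_ij = (−1)^(i+j)·(minor ij) (rows/columns in the sector order above):
  C_11 = (1.00)(0.75) − (-0.15)(-0.35) = 0.6975
  C_12 = −[(-0.40)(0.75) − (-0.15)(-0.05)] = 0.3075
  C_13 = (-0.40)(-0.35) − (1.00)(-0.05) = 0.1900
  C_21 = −[(-0.40)(0.75) − (-0.40)(-0.35)] = 0.4400
  C_22 = (1.00)(0.75) − (-0.40)(-0.05) = 0.7300
  C_23 = −[(1.00)(-0.35) − (-0.40)(-0.05)] = 0.3700
  C_31 = (-0.40)(-0.15) − (-0.40)(1.00) = 0.4600
  C_32 = −[(1.00)(-0.15) − (-0.40)(-0.40)] = 0.3100
  C_33 = (1.00)(1.00) − (-0.40)(-0.40) = 0.8400
det(I−A) = Σ_j (I−A)_1j·C_1j = (1.00)(0.6975) + (-0.40)(0.3075) + (-0.40)(0.1900) = 0.4985
adj(I−A) = Cᵀ =
  [ 0.6975   0.4400   0.4600]
  [ 0.3075   0.7300   0.3100]
  [ 0.1900   0.3700   0.8400]
(I − A)⁻¹ = adj(I−A) / det(I−A) ≈
  [   1.3992     0.8826     0.9228]
  [   0.6169     1.4644     0.6219]
  [   0.3811     0.7422     1.6851]
Δx = (I − A)⁻¹ Δd with Δd having -60 in the Sector 1 component and 0 elsewhere.
So Δx_1 = L_11 · (-60), where L_11 = adj(I−A)_11 / det(I−A) = 0.6975 / 0.4985.
Δx_1 = 0.6975 × (-60) / 0.4985 = -41.85 / 0.4985 ≈ -83.95.

Δx_1 = -83.95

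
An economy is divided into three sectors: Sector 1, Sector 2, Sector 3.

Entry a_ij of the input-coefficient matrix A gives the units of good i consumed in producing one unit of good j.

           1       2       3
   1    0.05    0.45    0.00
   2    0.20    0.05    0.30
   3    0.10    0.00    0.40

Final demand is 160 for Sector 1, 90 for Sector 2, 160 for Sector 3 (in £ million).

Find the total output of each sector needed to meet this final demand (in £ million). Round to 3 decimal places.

x_1 = 289.241, x_2 = 255.063, x_3 = 314.873

I − A =
  [   0.95    -0.45     0.00]
  [  -0.20     0.95    -0.30]
  [  -0.10     0.00     0.60]
Cofactors of I−A, C_ij = (−1)^(i+j)·(minor ij) (rows/columns in the sector order above):
  C_11 = (0.95)(0.60) − (-0.30)(0.00) = 0.5700
  C_12 = −[(-0.20)(0.60) − (-0.30)(-0.10)] = 0.1500
  C_13 = (-0.20)(0.00) − (0.95)(-0.10) = 0.0950
  C_21 = −[(-0.45)(0.60) − (0.00)(0.00)] = 0.2700
  C_22 = (0.95)(0.60) − (0.00)(-0.10) = 0.5700
  C_23 = −[(0.95)(0.00) − (-0.45)(-0.10)] = 0.0450
  C_31 = (-0.45)(-0.30) − (0.00)(0.95) = 0.1350
  C_32 = −[(0.95)(-0.30) − (0.00)(-0.20)] = 0.2850
  C_33 = (0.95)(0.95) − (-0.45)(-0.20) = 0.8125
det(I−A) = Σ_j (I−A)_1j·C_1j = (0.95)(0.5700) + (-0.45)(0.1500) + (0.00)(0.0950) = 0.4740
adj(I−A) = Cᵀ =
  [ 0.5700   0.2700   0.1350]
  [ 0.1500   0.5700   0.2850]
  [ 0.0950   0.0450   0.8125]
(I − A)⁻¹ = adj(I−A) / det(I−A) ≈
  [   1.2025     0.5696     0.2848]
  [   0.3165     1.2025     0.6013]
  [   0.2004     0.0949     1.7141]
x = (I − A)⁻¹ d = adj(I−A)·d / det(I−A), with det(I−A) = 0.4740:
  x_1 = (0.5700·160 + 0.2700·90 + 0.1350·160) / 0.4740 = 137.10 / 0.4740 ≈ 289.241
  x_2 = (0.1500·160 + 0.5700·90 + 0.2850·160) / 0.4740 = 120.90 / 0.4740 ≈ 255.063
  x_3 = (0.0950·160 + 0.0450·90 + 0.8125·160) / 0.4740 = 149.25 / 0.4740 ≈ 314.873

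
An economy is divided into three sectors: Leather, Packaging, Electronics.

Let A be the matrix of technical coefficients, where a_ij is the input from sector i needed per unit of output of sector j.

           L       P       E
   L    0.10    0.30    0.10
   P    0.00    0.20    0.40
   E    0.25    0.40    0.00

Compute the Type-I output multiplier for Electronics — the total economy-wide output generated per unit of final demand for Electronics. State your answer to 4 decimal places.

I − A =
  [   0.90    -0.30    -0.10]
  [   0.00     0.80    -0.40]
  [  -0.25    -0.40     1.00]
Cofactors of I−A, C_ij = (−1)^(i+j)·(minor ij) (rows/columns in the sector order above):
  C_11 = (0.80)(1.00) − (-0.40)(-0.40) = 0.6400
  C_12 = −[(0.00)(1.00) − (-0.40)(-0.25)] = 0.1000
  C_13 = (0.00)(-0.40) − (0.80)(-0.25) = 0.2000
  C_21 = −[(-0.30)(1.00) − (-0.10)(-0.40)] = 0.3400
  C_22 = (0.90)(1.00) − (-0.10)(-0.25) = 0.8750
  C_23 = −[(0.90)(-0.40) − (-0.30)(-0.25)] = 0.4350
  C_31 = (-0.30)(-0.40) − (-0.10)(0.80) = 0.2000
  C_32 = −[(0.90)(-0.40) − (-0.10)(0.00)] = 0.3600
  C_33 = (0.90)(0.80) − (-0.30)(0.00) = 0.7200
det(I−A) = Σ_j (I−A)_1j·C_1j = (0.90)(0.6400) + (-0.30)(0.1000) + (-0.10)(0.2000) = 0.5260
adj(I−A) = Cᵀ =
  [ 0.6400   0.3400   0.2000]
  [ 0.1000   0.8750   0.3600]
  [ 0.2000   0.4350   0.7200]
(I − A)⁻¹ = adj(I−A) / det(I−A) ≈
  [   1.21673     0.64639     0.38023]
  [   0.19011     1.66350     0.68441]
  [   0.38023     0.82700     1.36882]
The output multiplier for sector j is the column-j sum of the Leontief inverse (I − A)⁻¹ = adj(I−A) / det(I−A).
Column E of adj(I−A): (0.2000, 0.3600, 0.7200); det(I−A) = 0.5260.
m_E = (0.2000 + 0.3600 + 0.7200) / 0.5260 = 1.28 / 0.5260 ≈ 2.4335.

m_E = 2.4335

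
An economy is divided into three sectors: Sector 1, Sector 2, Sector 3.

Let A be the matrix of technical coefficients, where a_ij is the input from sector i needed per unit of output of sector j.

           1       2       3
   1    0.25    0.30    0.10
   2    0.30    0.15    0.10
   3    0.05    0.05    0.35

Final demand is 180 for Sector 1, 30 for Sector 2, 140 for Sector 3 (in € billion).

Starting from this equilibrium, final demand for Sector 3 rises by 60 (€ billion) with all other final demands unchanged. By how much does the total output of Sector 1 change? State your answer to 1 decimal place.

I − A =
  [   0.75    -0.30    -0.10]
  [  -0.30     0.85    -0.10]
  [  -0.05    -0.05     0.65]
Cofactors of I−A, C_ij = (−1)^(i+j)·(minor ij) (rows/columns in the sector order above):
  C_11 = (0.85)(0.65) − (-0.10)(-0.05) = 0.5475
  C_12 = −[(-0.30)(0.65) − (-0.10)(-0.05)] = 0.2000
  C_13 = (-0.30)(-0.05) − (0.85)(-0.05) = 0.0575
  C_21 = −[(-0.30)(0.65) − (-0.10)(-0.05)] = 0.2000
  C_22 = (0.75)(0.65) − (-0.10)(-0.05) = 0.4825
  C_23 = −[(0.75)(-0.05) − (-0.30)(-0.05)] = 0.0525
  C_31 = (-0.30)(-0.10) − (-0.10)(0.85) = 0.1150
  C_32 = −[(0.75)(-0.10) − (-0.10)(-0.30)] = 0.1050
  C_33 = (0.75)(0.85) − (-0.30)(-0.30) = 0.5475
det(I−A) = Σ_j (I−A)_1j·C_1j = (0.75)(0.5475) + (-0.30)(0.2000) + (-0.10)(0.0575) = 0.344875
adj(I−A) = Cᵀ =
  [ 0.5475   0.2000   0.1150]
  [ 0.2000   0.4825   0.1050]
  [ 0.0575   0.0525   0.5475]
(I − A)⁻¹ = adj(I−A) / det(I−A) ≈
  [   1.5875     0.5799     0.3335]
  [   0.5799     1.3991     0.3045]
  [   0.1667     0.1522     1.5875]
Δx = (I − A)⁻¹ Δd with Δd having +60 in the Sector 3 component and 0 elsewhere.
So Δx_1 = L_13 · (+60), where L_13 = adj(I−A)_13 / det(I−A) = 0.1150 / 0.344875.
Δx_1 = 0.1150 × (+60) / 0.344875 = 6.90 / 0.344875 ≈ 20.0.

Δx_1 = 20.0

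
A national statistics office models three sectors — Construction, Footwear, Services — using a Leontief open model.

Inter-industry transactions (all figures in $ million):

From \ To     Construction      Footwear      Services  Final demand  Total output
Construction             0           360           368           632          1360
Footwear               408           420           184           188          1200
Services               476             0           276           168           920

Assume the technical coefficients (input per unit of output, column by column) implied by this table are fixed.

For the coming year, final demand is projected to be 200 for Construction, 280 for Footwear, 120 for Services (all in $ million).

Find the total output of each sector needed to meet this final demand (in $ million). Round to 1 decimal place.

x_C = 672.1, x_F = 897.1, x_S = 507.5

Technical coefficients a_ij = z_ij / X_j:
  a_CC = 0/1360 = 0.00, a_FC = 408/1360 = 0.30, a_SC = 476/1360 = 0.35
  a_CF = 360/1200 = 0.30, a_FF = 420/1200 = 0.35, a_SF = 0/1200 = 0.00
  a_CS = 368/920 = 0.40, a_FS = 184/920 = 0.20, a_SS = 276/920 = 0.30
I − A =
  [   1.00    -0.30    -0.40]
  [  -0.30     0.65    -0.20]
  [  -0.35     0.00     0.70]
Cofactors of I−A, C_ij = (−1)^(i+j)·(minor ij) (rows/columns in the sector order above):
  C_11 = (0.65)(0.70) − (-0.20)(0.00) = 0.4550
  C_12 = −[(-0.30)(0.70) − (-0.20)(-0.35)] = 0.2800
  C_13 = (-0.30)(0.00) − (0.65)(-0.35) = 0.2275
  C_21 = −[(-0.30)(0.70) − (-0.40)(0.00)] = 0.2100
  C_22 = (1.00)(0.70) − (-0.40)(-0.35) = 0.5600
  C_23 = −[(1.00)(0.00) − (-0.30)(-0.35)] = 0.1050
  C_31 = (-0.30)(-0.20) − (-0.40)(0.65) = 0.3200
  C_32 = −[(1.00)(-0.20) − (-0.40)(-0.30)] = 0.3200
  C_33 = (1.00)(0.65) − (-0.30)(-0.30) = 0.5600
det(I−A) = Σ_j (I−A)_1j·C_1j = (1.00)(0.4550) + (-0.30)(0.2800) + (-0.40)(0.2275) = 0.2800
adj(I−A) = Cᵀ =
  [ 0.4550   0.2100   0.3200]
  [ 0.2800   0.5600   0.3200]
  [ 0.2275   0.1050   0.5600]
(I − A)⁻¹ = adj(I−A) / det(I−A) ≈
  [   1.6250     0.7500     1.1429]
  [   1.0000     2.0000     1.1429]
  [   0.8125     0.3750     2.0000]
x = (I − A)⁻¹ d = adj(I−A)·d / det(I−A), with det(I−A) = 0.2800:
  x_C = (0.4550·200 + 0.2100·280 + 0.3200·120) / 0.2800 = 188.20 / 0.2800 ≈ 672.1
  x_F = (0.2800·200 + 0.5600·280 + 0.3200·120) / 0.2800 = 251.20 / 0.2800 ≈ 897.1
  x_S = (0.2275·200 + 0.1050·280 + 0.5600·120) / 0.2800 = 142.10 / 0.2800 = 507.5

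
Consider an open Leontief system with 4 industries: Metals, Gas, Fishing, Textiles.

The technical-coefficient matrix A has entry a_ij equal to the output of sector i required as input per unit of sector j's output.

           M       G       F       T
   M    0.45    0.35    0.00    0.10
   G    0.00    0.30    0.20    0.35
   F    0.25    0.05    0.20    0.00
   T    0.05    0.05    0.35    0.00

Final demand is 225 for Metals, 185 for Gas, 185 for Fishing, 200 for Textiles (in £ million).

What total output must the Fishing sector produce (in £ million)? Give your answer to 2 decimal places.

I − A =
  [   0.55    -0.35     0.00    -0.10]
  [   0.00     0.70    -0.20    -0.35]
  [  -0.25    -0.05     0.80     0.00]
  [  -0.05    -0.05    -0.35     1.00]
Compute the cofactors C_ij = (−1)^(i+j)·(3×3 minor ij) of I−A; the adjugate is their transpose:
adj(I−A) = Cᵀ =
  [ 0.529875   0.285750   0.138375   0.153000]
  [ 0.094625   0.427250   0.176375   0.159000]
  [ 0.171500   0.116000   0.365750   0.057750]
  [ 0.091250   0.076250   0.143750   0.285000]
det(I−A) = Σ_j (I−A)_1j·C_1j = (0.55)(0.529875) + (-0.35)(0.094625) + (0.00)(0.171500) + (-0.10)(0.091250) = 0.2491875
(I − A)⁻¹ = adj(I−A) / det(I−A) ≈
  [   2.1264     1.1467     0.5553     0.6140]
  [   0.3797     1.7146     0.7078     0.6381]
  [   0.6882     0.4655     1.4678     0.2318]
  [   0.3662     0.3060     0.5769     1.1437]
x = (I − A)⁻¹ d = adj(I−A)·d / det(I−A), with det(I−A) = 0.2491875:
  x_M = (0.529875·225 + 0.285750·185 + 0.138375·185 + 0.153000·200) / 0.2491875 = 228.285 / 0.2491875 ≈ 916.12
  x_G = (0.094625·225 + 0.427250·185 + 0.176375·185 + 0.159000·200) / 0.2491875 = 164.76125 / 0.2491875 ≈ 661.19
  x_F = (0.171500·225 + 0.116000·185 + 0.365750·185 + 0.057750·200) / 0.2491875 = 139.26125 / 0.2491875 ≈ 558.86
  x_T = (0.091250·225 + 0.076250·185 + 0.143750·185 + 0.285000·200) / 0.2491875 = 118.23125 / 0.2491875 ≈ 474.47

x_F = 558.86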